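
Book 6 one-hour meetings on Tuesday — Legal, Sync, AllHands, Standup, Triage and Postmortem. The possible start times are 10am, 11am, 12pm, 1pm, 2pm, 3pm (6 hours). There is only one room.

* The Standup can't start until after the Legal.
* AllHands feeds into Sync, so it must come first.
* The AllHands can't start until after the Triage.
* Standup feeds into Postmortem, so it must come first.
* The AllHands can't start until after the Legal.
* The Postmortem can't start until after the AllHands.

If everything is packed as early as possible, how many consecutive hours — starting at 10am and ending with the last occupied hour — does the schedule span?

The precedence chain requires at least 3 distinct hours.
With at most 1 per hour and 6 meetings, at least 6 hours are needed.
6 works (last occupied hour: 3pm): for example Standup=1pm, Legal=10am, Triage=11am, Postmortem=2pm, AllHands=12pm, Sync=3pm.

6 hours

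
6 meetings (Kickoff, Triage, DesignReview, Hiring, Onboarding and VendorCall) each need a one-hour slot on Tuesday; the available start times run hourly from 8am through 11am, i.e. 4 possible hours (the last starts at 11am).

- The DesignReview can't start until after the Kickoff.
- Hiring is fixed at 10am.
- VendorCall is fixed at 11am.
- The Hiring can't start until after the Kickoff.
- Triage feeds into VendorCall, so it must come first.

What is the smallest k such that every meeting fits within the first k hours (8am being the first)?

The precedence chain requires at least 2 distinct hours.
VendorCall can't be placed before 11am — that is hour 4 counting from 8am — so the schedule must run through at least 4 hours.
4 works (last occupied hour: 11am): for example VendorCall -> 11am, Triage -> 8am, Onboarding -> 8am, Hiring -> 10am, DesignReview -> 9am, Kickoff -> 8am.

4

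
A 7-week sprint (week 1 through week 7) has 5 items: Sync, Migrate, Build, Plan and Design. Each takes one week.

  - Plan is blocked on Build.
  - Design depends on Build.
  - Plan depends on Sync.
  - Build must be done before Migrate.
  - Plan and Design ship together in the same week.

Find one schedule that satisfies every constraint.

Migrate -> week 2, Build -> week 1, Design -> week 2, Sync -> week 1, Plan -> week 2

Checking: Build(week 1) before Design(week 2); Build(week 1) before Plan(week 2); Sync(week 1) before Plan(week 2); Build(week 1) before Migrate(week 2); Plan = Design = week 2.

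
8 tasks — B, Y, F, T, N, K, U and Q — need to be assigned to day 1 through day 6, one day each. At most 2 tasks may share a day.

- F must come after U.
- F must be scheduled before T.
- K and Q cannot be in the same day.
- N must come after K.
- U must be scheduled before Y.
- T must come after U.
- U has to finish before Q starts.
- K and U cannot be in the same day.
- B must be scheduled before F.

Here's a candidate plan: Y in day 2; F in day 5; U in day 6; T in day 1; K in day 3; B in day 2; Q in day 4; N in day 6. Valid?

No. T must come after U is not satisfied.

U has to finish before Q starts — violated.
At most 2 tasks may share a day — holds.
B must be scheduled before F — holds.
K and Q cannot be in the same day — holds.
N must come after K — holds.
F must come after U — violated.
K and U cannot be in the same day — holds.
U must be scheduled before Y — violated.
T must come after U — violated.
F must be scheduled before T — violated.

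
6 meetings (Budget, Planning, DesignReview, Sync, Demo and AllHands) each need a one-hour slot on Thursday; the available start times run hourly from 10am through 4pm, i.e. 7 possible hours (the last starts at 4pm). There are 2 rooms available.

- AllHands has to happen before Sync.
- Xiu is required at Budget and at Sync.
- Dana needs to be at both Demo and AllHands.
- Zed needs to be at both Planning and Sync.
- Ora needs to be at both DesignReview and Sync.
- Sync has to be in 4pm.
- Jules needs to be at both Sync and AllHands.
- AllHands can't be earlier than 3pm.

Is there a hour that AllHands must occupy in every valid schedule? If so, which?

3pm

AllHands's window is 3pm–4pm.
Sync is fixed at 4pm, and AllHands can't share a hour with Sync.
So AllHands must be 3pm.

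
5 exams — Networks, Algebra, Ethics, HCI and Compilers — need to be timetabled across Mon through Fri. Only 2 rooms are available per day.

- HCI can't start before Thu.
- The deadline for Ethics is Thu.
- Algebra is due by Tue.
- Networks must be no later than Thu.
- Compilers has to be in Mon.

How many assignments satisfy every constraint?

Splitting on Networks: it can be Mon (6), Tue (12), Wed (14), Thu (12). Listing each branch's schedules as (Algebra, Ethics, HCI, Compilers):
Networks=Mon: (Tue,Tue,Thu,Mon) (Tue,Tue,Fri,Mon) (Tue,Wed,Thu,Mon) (Tue,Wed,Fri,Mon) (Tue,Thu,Thu,Mon) (Tue,Thu,Fri,Mon) — 6.
Networks=Tue: (Mon,Tue,Thu,Mon) (Mon,Tue,Fri,Mon) (Mon,Wed,Thu,Mon) (Mon,Wed,Fri,Mon) (Mon,Thu,Thu,Mon) (Mon,Thu,Fri,Mon) (Tue,Mon,Thu,Mon) (Tue,Mon,Fri,Mon) (Tue,Wed,Thu,Mon) (Tue,Wed,Fri,Mon) (Tue,Thu,Thu,Mon) (Tue,Thu,Fri,Mon) — 12.
Networks=Wed: (Mon,Tue,Thu,Mon) (Mon,Tue,Fri,Mon) (Mon,Wed,Thu,Mon) (Mon,Wed,Fri,Mon) (Mon,Thu,Thu,Mon) (Mon,Thu,Fri,Mon) (Tue,Mon,Thu,Mon) (Tue,Mon,Fri,Mon) (Tue,Tue,Thu,Mon) (Tue,Tue,Fri,Mon) (Tue,Wed,Thu,Mon) (Tue,Wed,Fri,Mon) (Tue,Thu,Thu,Mon) (Tue,Thu,Fri,Mon) — 14.
Networks=Thu: (Mon,Tue,Thu,Mon) (Mon,Tue,Fri,Mon) (Mon,Wed,Thu,Mon) (Mon,Wed,Fri,Mon) (Mon,Thu,Fri,Mon) (Tue,Mon,Thu,Mon) (Tue,Mon,Fri,Mon) (Tue,Tue,Thu,Mon) (Tue,Tue,Fri,Mon) (Tue,Wed,Thu,Mon) (Tue,Wed,Fri,Mon) (Tue,Thu,Fri,Mon) — 12.
Summing: 6 + 12 + 14 + 12 = 44.

44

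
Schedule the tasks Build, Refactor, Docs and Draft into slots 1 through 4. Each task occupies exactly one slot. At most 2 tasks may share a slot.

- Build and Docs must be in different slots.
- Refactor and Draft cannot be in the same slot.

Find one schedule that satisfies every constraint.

Refactor -> 1, Build -> 1, Draft -> 2, Docs -> 2

Checking: Refactor(1) != Draft(2); Build(1) != Docs(2); max 2 per slot (cap 2).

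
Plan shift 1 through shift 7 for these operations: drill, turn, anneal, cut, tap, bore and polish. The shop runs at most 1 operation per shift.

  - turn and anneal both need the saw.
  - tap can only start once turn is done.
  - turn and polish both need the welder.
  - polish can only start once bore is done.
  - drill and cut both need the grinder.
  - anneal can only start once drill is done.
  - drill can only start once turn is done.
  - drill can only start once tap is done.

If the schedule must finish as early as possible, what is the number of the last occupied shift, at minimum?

shift 7

The precedence chain requires at least 4 distinct shifts.
With at most 1 per shift and 7 operations, at least 7 shifts are needed.
7 works (last occupied shift: shift 7): for example cut=shift 7; polish=shift 6; drill=shift 3; turn=shift 1; bore=shift 5; anneal=shift 4; tap=shift 2.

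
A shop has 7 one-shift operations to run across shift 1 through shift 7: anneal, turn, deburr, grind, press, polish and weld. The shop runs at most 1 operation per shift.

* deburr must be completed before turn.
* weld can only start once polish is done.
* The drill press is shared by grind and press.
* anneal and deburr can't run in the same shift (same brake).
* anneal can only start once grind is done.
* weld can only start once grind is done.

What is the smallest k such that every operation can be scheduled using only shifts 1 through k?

7 shifts

The precedence chain requires at least 2 distinct shifts.
With at most 1 per shift and 7 operations, at least 7 shifts are needed.
7 works (last occupied shift: shift 7): for example anneal=shift 4; deburr=shift 5; grind=shift 1; weld=shift 3; turn=shift 6; press=shift 7; polish=shift 2.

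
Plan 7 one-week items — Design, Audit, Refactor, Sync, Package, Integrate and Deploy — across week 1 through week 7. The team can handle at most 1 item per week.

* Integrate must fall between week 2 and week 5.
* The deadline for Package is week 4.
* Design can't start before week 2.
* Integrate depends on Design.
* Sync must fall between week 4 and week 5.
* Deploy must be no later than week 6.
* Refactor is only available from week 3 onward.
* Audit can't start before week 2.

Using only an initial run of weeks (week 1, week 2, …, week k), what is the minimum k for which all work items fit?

7

The precedence chain requires at least 2 distinct weeks.
With at most 1 per week and 7 work items, at least 7 weeks are needed.
Sync can't be placed before week 4, so the schedule must run through at least week 4.
7 works (last occupied week: week 7): for example Package -> week 1; Refactor -> week 5; Deploy -> week 6; Sync -> week 4; Design -> week 2; Audit -> week 7; Integrate -> week 3.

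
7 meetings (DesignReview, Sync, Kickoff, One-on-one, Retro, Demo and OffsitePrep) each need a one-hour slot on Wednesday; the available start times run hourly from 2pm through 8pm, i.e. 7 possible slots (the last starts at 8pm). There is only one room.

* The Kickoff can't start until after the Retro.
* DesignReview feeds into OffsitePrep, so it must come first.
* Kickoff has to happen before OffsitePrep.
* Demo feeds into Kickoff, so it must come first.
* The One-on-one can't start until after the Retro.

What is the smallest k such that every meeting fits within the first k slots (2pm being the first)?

The precedence chain requires at least 3 distinct slots.
With at most 1 per slot and 7 meetings, at least 7 slots are needed.
7 works (last occupied slot: 8pm): for example Sync=8pm; Demo=3pm; DesignReview=5pm; OffsitePrep=6pm; Retro=2pm; One-on-one=7pm; Kickoff=4pm.

7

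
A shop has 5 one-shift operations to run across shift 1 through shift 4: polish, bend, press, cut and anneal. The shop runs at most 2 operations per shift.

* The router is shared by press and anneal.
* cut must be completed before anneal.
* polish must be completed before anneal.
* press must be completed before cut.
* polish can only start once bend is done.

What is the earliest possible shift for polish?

Precedence pushes polish to at least shift 2; downstream work caps polish at shift 3.
polish at shift 2 is achievable: polish=shift 2; anneal=shift 3; cut=shift 2; bend=shift 1; press=shift 1.

shift 2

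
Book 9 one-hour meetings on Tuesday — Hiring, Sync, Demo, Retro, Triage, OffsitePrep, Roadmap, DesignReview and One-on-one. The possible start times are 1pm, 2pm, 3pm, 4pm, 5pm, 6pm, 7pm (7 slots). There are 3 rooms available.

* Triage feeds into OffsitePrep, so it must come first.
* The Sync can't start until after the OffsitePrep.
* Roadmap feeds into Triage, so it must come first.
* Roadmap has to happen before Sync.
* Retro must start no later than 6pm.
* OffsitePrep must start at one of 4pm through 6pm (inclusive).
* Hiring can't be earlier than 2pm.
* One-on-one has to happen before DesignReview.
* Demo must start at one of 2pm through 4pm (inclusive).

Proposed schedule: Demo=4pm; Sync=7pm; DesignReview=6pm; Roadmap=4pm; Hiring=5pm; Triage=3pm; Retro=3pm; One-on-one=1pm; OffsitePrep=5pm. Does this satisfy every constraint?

Roadmap feeds into Triage, so it must come first — violated.
Demo must start at one of 2pm through 4pm (inclusive) — holds.
OffsitePrep must start at one of 4pm through 6pm (inclusive) — holds.
The Sync can't start until after the OffsitePrep — holds.
Triage feeds into OffsitePrep, so it must come first — holds.
There are 3 rooms available — holds.
Hiring can't be earlier than 2pm — holds.
One-on-one has to happen before DesignReview — holds.
Retro must start no later than 6pm — holds.
Roadmap has to happen before Sync — holds.

Invalid. Roadmap feeds into Triage, so it must come first.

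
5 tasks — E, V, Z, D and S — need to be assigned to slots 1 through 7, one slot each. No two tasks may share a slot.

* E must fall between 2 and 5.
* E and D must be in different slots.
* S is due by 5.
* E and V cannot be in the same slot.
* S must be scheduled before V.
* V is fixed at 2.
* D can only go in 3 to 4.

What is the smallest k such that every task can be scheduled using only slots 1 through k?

5

The precedence chain requires at least 2 distinct slots.
With at most 1 per slot and 5 tasks, at least 5 slots are needed.
D can't be placed before 3, so the schedule must run through at least slot 3.
5 works (last occupied slot: 5): for example V in 2, E in 4, S in 1, D in 3, Z in 5.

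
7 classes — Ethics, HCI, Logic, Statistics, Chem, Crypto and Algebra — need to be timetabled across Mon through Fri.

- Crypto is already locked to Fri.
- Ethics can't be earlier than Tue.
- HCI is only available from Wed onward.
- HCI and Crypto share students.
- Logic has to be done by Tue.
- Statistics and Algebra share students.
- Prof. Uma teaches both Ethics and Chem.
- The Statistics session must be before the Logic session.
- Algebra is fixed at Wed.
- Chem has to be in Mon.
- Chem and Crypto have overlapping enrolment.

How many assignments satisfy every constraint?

8

Splitting on Ethics: it can be Tue (2), Wed (2), Thu (2), Fri (2). Listing each branch's schedules as (HCI, Logic, Statistics, Chem, Crypto, Algebra):
Ethics=Tue: (Wed,Tue,Mon,Mon,Fri,Wed) (Thu,Tue,Mon,Mon,Fri,Wed) — 2.
Ethics=Wed: (Wed,Tue,Mon,Mon,Fri,Wed) (Thu,Tue,Mon,Mon,Fri,Wed) — 2.
Ethics=Thu: (Wed,Tue,Mon,Mon,Fri,Wed) (Thu,Tue,Mon,Mon,Fri,Wed) — 2.
Ethics=Fri: (Wed,Tue,Mon,Mon,Fri,Wed) (Thu,Tue,Mon,Mon,Fri,Wed) — 2.
Summing: 2 + 2 + 2 + 2 = 8.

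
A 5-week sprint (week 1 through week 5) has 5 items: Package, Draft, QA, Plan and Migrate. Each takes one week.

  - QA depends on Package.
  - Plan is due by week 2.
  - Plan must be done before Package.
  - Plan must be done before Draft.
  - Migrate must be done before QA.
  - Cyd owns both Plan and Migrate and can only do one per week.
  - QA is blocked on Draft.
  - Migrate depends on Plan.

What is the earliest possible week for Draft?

week 2

Precedence pushes Draft to at least week 2; downstream work caps Draft at week 4.
Draft at week 2 is achievable: Migrate -> week 2, Draft -> week 2, QA -> week 3, Package -> week 2, Plan -> week 1.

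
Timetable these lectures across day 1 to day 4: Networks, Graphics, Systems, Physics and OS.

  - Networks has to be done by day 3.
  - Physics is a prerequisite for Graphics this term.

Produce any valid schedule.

Networks=day 1; Graphics=day 2; OS=day 1; Systems=day 1; Physics=day 1

Checking: Physics(day 1) before Graphics(day 2); Networks=day 1 in [day 1,day 3].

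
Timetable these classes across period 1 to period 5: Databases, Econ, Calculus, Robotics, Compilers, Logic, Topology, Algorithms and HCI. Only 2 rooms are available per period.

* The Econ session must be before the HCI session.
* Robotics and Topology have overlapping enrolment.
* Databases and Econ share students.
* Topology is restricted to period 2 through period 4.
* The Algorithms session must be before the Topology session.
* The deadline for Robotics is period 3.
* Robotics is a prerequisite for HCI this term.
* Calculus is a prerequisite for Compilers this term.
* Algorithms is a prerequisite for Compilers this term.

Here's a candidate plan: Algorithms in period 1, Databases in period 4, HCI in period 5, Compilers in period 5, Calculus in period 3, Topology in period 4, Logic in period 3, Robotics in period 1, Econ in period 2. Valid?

Yes, all constraints hold

Algorithms is a prerequisite for Compilers this term — holds.
Robotics and Topology have overlapping enrolment — holds.
The deadline for Robotics is period 3 — holds.
Databases and Econ share students — holds.
Calculus is a prerequisite for Compilers this term — holds.
The Algorithms session must be before the Topology session — holds.
Robotics is a prerequisite for HCI this term — holds.
Only 2 rooms are available per period — holds.
Topology is restricted to period 2 through period 4 — holds.
The Econ session must be before the HCI session — holds.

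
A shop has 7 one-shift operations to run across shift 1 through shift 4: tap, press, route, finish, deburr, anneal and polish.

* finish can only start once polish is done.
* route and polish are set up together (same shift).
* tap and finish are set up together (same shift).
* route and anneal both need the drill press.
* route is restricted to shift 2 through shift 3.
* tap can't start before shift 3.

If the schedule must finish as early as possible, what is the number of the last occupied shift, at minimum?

3

The precedence chain requires at least 2 distinct shifts.
tap can't be placed before shift 3, so the schedule must run through at least shift 3.
3 works (last occupied shift: shift 3): for example deburr=shift 1, tap=shift 3, route=shift 2, finish=shift 3, anneal=shift 1, press=shift 1, polish=shift 2.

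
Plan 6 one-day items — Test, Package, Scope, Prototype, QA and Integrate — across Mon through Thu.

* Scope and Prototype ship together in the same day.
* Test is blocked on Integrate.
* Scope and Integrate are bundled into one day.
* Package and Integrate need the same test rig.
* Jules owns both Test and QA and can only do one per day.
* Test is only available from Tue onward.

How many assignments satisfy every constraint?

Splitting on Test: it can be Tue (9), Wed (18), Thu (27). Listing each branch's schedules as (Package, Scope, Prototype, QA, Integrate):
Test=Tue: (Tue,Mon,Mon,Mon,Mon) (Tue,Mon,Mon,Wed,Mon) (Tue,Mon,Mon,Thu,Mon) (Wed,Mon,Mon,Mon,Mon) (Wed,Mon,Mon,Wed,Mon) (Wed,Mon,Mon,Thu,Mon) (Thu,Mon,Mon,Mon,Mon) (Thu,Mon,Mon,Wed,Mon) (Thu,Mon,Mon,Thu,Mon) — 9.
Test=Wed: (Mon,Tue,Tue,Mon,Tue) (Mon,Tue,Tue,Tue,Tue) (Mon,Tue,Tue,Thu,Tue) (Tue,Mon,Mon,Mon,Mon) (Tue,Mon,Mon,Tue,Mon) (Tue,Mon,Mon,Thu,Mon) (Wed,Mon,Mon,Mon,Mon) (Wed,Mon,Mon,Tue,Mon) (Wed,Mon,Mon,Thu,Mon) (Wed,Tue,Tue,Mon,Tue) (Wed,Tue,Tue,Tue,Tue) (Wed,Tue,Tue,Thu,Tue) (Thu,Mon,Mon,Mon,Mon) (Thu,Mon,Mon,Tue,Mon) (Thu,Mon,Mon,Thu,Mon) (Thu,Tue,Tue,Mon,Tue) (Thu,Tue,Tue,Tue,Tue) (Thu,Tue,Tue,Thu,Tue) — 18.
Test=Thu: (Mon,Tue,Tue,Mon,Tue) (Mon,Tue,Tue,Tue,Tue) (Mon,Tue,Tue,Wed,Tue) (Mon,Wed,Wed,Mon,Wed) (Mon,Wed,Wed,Tue,Wed) (Mon,Wed,Wed,Wed,Wed) (Tue,Mon,Mon,Mon,Mon) (Tue,Mon,Mon,Tue,Mon) (Tue,Mon,Mon,Wed,Mon) (Tue,Wed,Wed,Mon,Wed) (Tue,Wed,Wed,Tue,Wed) (Tue,Wed,Wed,Wed,Wed) (Wed,Mon,Mon,Mon,Mon) (Wed,Mon,Mon,Tue,Mon) (Wed,Mon,Mon,Wed,Mon) (Wed,Tue,Tue,Mon,Tue) (Wed,Tue,Tue,Tue,Tue) (Wed,Tue,Tue,Wed,Tue) (Thu,Mon,Mon,Mon,Mon) (Thu,Mon,Mon,Tue,Mon) (Thu,Mon,Mon,Wed,Mon) (Thu,Tue,Tue,Mon,Tue) (Thu,Tue,Tue,Tue,Tue) (Thu,Tue,Tue,Wed,Tue) (Thu,Wed,Wed,Mon,Wed) (Thu,Wed,Wed,Tue,Wed) (Thu,Wed,Wed,Wed,Wed) — 27.
Summing: 9 + 18 + 27 = 54.

54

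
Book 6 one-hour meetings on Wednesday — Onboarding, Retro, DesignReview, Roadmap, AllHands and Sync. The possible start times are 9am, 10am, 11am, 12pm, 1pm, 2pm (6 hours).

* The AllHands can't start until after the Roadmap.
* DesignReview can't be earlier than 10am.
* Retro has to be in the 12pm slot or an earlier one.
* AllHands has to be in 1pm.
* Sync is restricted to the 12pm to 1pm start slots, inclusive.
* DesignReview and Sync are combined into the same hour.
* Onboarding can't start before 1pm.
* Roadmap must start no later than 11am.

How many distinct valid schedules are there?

Splitting on Onboarding: it can be 1pm (24), 2pm (24). Listing each branch's schedules as (Retro, DesignReview, Roadmap, AllHands, Sync):
Onboarding=1pm: (9am,12pm,9am,1pm,12pm) (9am,12pm,10am,1pm,12pm) (9am,12pm,11am,1pm,12pm) (9am,1pm,9am,1pm,1pm) (9am,1pm,10am,1pm,1pm) (9am,1pm,11am,1pm,1pm) (10am,12pm,9am,1pm,12pm) (10am,12pm,10am,1pm,12pm) (10am,12pm,11am,1pm,12pm) (10am,1pm,9am,1pm,1pm) (10am,1pm,10am,1pm,1pm) (10am,1pm,11am,1pm,1pm) (11am,12pm,9am,1pm,12pm) (11am,12pm,10am,1pm,12pm) (11am,12pm,11am,1pm,12pm) (11am,1pm,9am,1pm,1pm) (11am,1pm,10am,1pm,1pm) (11am,1pm,11am,1pm,1pm) (12pm,12pm,9am,1pm,12pm) (12pm,12pm,10am,1pm,12pm) (12pm,12pm,11am,1pm,12pm) (12pm,1pm,9am,1pm,1pm) (12pm,1pm,10am,1pm,1pm) (12pm,1pm,11am,1pm,1pm) — 24.
Onboarding=2pm: (9am,12pm,9am,1pm,12pm) (9am,12pm,10am,1pm,12pm) (9am,12pm,11am,1pm,12pm) (9am,1pm,9am,1pm,1pm) (9am,1pm,10am,1pm,1pm) (9am,1pm,11am,1pm,1pm) (10am,12pm,9am,1pm,12pm) (10am,12pm,10am,1pm,12pm) (10am,12pm,11am,1pm,12pm) (10am,1pm,9am,1pm,1pm) (10am,1pm,10am,1pm,1pm) (10am,1pm,11am,1pm,1pm) (11am,12pm,9am,1pm,12pm) (11am,12pm,10am,1pm,12pm) (11am,12pm,11am,1pm,12pm) (11am,1pm,9am,1pm,1pm) (11am,1pm,10am,1pm,1pm) (11am,1pm,11am,1pm,1pm) (12pm,12pm,9am,1pm,12pm) (12pm,12pm,10am,1pm,12pm) (12pm,12pm,11am,1pm,12pm) (12pm,1pm,9am,1pm,1pm) (12pm,1pm,10am,1pm,1pm) (12pm,1pm,11am,1pm,1pm) — 24.
Summing: 24 + 24 = 48.

48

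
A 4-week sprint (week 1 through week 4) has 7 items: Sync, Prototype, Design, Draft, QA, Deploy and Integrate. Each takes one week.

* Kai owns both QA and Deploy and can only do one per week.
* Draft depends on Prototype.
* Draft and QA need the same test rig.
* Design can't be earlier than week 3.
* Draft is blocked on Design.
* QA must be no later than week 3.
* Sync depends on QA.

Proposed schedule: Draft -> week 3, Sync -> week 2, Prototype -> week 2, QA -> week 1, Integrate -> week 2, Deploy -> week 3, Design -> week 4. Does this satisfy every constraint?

Draft is blocked on Design — violated.
Design can't be earlier than week 3 — holds.
Draft depends on Prototype — holds.
Draft and QA need the same test rig — holds.
Kai owns both QA and Deploy and can only do one per week — holds.
QA must be no later than week 3 — holds.
Sync depends on QA — holds.

No — it violates: Draft is blocked on Design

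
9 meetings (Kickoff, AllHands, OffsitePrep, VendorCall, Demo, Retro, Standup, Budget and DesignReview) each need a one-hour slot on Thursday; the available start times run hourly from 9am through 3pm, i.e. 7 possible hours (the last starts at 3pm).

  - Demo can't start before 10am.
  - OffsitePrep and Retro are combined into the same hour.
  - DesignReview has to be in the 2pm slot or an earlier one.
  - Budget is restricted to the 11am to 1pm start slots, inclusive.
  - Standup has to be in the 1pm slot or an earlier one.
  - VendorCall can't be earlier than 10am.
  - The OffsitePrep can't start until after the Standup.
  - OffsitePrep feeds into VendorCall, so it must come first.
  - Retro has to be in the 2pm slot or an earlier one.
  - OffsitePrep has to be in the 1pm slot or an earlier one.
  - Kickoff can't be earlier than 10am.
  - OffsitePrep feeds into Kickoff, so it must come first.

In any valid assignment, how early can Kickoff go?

11am

Kickoff is available from 10am; precedence pushes Kickoff to at least 11am.
Kickoff at 11am is achievable: AllHands -> 9am, Budget -> 11am, DesignReview -> 9am, Demo -> 10am, OffsitePrep -> 10am, Retro -> 10am, Kickoff -> 11am, VendorCall -> 11am, Standup -> 9am.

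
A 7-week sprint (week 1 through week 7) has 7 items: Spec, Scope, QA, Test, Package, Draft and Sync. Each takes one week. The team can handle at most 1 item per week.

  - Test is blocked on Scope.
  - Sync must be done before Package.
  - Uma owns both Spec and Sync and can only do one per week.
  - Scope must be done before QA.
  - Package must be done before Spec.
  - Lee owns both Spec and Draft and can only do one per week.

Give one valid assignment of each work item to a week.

Sync -> week 2; Scope -> week 1; Spec -> week 4; Package -> week 3; Draft -> week 7; Test -> week 6; QA -> week 5

Checking: Package(week 3) before Spec(week 4); Sync(week 2) before Package(week 3); Scope(week 1) before QA(week 5); Scope(week 1) before Test(week 6); Spec(week 4) != Draft(week 7); Spec(week 4) != Sync(week 2); max 1 per week (cap 1).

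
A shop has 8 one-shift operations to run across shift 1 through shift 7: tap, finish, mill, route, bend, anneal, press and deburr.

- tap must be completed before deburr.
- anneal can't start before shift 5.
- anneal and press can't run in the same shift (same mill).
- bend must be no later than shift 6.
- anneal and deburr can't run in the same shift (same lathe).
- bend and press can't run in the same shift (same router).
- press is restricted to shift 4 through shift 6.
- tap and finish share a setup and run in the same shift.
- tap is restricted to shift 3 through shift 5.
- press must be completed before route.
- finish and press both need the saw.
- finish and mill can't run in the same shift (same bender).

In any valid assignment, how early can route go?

shift 5

Precedence pushes route to at least shift 5.
route at shift 5 is achievable: bend in shift 1, tap in shift 3, anneal in shift 5, finish in shift 3, deburr in shift 4, press in shift 4, route in shift 5, mill in shift 1.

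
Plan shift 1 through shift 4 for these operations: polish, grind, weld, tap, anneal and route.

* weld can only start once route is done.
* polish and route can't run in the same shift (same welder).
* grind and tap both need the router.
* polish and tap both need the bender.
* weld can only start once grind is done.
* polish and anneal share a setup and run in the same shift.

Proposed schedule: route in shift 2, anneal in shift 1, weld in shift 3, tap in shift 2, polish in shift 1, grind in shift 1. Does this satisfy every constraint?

Yes, all constraints hold

weld can only start once grind is done — holds.
polish and route can't run in the same shift (same welder) — holds.
polish and tap both need the bender — holds.
grind and tap both need the router — holds.
polish and anneal share a setup and run in the same shift — holds.
weld can only start once route is done — holds.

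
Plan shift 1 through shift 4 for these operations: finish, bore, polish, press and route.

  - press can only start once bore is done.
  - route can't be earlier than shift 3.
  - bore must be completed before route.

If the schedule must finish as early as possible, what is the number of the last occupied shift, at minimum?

shift 3

The precedence chain requires at least 2 distinct shifts.
route can't be placed before shift 3, so the schedule must run through at least shift 3.
3 works (last occupied shift: shift 3): for example polish=shift 1, route=shift 3, press=shift 2, bore=shift 1, finish=shift 1.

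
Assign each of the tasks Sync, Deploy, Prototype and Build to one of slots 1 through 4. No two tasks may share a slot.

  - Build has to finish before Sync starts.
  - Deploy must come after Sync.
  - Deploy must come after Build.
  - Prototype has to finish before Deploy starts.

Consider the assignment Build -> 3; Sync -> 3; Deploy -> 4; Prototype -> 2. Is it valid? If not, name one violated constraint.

No. No two tasks may share a slot is not satisfied.

Prototype has to finish before Deploy starts — holds.
Deploy must come after Build — holds.
No two tasks may share a slot — violated.
Deploy must come after Sync — holds.
Build has to finish before Sync starts — violated.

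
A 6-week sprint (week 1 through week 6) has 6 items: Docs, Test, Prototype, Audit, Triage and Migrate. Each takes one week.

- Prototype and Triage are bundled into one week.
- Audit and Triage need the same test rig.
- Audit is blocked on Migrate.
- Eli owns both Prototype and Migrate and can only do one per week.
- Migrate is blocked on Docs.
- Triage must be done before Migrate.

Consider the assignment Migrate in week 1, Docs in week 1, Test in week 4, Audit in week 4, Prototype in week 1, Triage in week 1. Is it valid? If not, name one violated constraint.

Prototype and Triage are bundled into one week — holds.
Eli owns both Prototype and Migrate and can only do one per week — violated.
Audit and Triage need the same test rig — holds.
Migrate is blocked on Docs — violated.
Triage must be done before Migrate — violated.
Audit is blocked on Migrate — holds.

No — it violates: Eli owns both Prototype and Migrate and can only do one per week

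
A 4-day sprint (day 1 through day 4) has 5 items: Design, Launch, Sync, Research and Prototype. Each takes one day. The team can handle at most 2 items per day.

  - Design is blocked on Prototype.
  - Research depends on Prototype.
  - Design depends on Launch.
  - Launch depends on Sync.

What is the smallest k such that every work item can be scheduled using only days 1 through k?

The precedence chain requires at least 3 distinct days.
With at most 2 per day and 5 work items, at least 3 days are needed.
3 works (last occupied day: day 3): for example Prototype -> day 1; Launch -> day 2; Sync -> day 1; Research -> day 2; Design -> day 3.

3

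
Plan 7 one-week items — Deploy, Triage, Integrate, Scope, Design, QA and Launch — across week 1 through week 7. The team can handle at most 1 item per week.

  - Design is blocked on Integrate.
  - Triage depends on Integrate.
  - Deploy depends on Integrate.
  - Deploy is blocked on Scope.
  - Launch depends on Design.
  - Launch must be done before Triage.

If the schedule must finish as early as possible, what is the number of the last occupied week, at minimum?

The precedence chain requires at least 4 distinct weeks.
With at most 1 per week and 7 work items, at least 7 weeks are needed.
7 works (last occupied week: week 7): for example Launch in week 5; Triage in week 6; QA in week 7; Scope in week 2; Deploy in week 3; Integrate in week 1; Design in week 4.

7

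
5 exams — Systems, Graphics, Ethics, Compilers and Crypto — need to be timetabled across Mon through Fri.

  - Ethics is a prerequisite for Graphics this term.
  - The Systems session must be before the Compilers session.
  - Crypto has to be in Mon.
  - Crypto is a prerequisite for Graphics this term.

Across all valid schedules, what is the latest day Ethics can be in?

Thu

Downstream work caps Ethics at Thu.
Ethics at Thu is achievable: Crypto in Mon, Systems in Mon, Ethics in Thu, Graphics in Fri, Compilers in Tue.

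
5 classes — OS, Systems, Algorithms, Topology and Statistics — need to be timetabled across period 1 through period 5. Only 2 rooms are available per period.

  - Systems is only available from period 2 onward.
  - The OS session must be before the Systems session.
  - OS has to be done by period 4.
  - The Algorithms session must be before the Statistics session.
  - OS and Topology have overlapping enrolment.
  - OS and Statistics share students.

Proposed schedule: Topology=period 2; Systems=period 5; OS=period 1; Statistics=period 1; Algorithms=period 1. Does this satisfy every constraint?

Invalid. OS and Statistics share students.

OS and Statistics share students — violated.
Systems is only available from period 2 onward — holds.
The OS session must be before the Systems session — holds.
Only 2 rooms are available per period — violated.
OS and Topology have overlapping enrolment — holds.
The Algorithms session must be before the Statistics session — violated.
OS has to be done by period 4 — holds.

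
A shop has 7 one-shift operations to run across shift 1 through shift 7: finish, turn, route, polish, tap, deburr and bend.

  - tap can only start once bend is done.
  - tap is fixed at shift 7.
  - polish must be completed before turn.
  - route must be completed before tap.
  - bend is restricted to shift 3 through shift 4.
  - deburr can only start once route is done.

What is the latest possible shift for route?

Downstream work caps route at shift 6.
route at shift 6 is achievable: finish in shift 1, bend in shift 3, tap in shift 7, polish in shift 1, route in shift 6, turn in shift 2, deburr in shift 7.

shift 6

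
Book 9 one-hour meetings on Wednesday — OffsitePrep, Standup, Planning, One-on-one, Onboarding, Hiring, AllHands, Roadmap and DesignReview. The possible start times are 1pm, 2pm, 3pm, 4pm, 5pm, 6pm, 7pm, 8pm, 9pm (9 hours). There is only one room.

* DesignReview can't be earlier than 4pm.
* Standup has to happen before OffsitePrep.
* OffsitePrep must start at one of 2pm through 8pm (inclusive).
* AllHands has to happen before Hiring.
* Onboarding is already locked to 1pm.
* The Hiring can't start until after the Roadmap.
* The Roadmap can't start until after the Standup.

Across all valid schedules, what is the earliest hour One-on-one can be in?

2pm

One-on-one at 2pm is achievable: AllHands in 7pm, Standup in 3pm, Roadmap in 6pm, OffsitePrep in 5pm, Hiring in 8pm, One-on-one in 2pm, Planning in 9pm, Onboarding in 1pm, DesignReview in 4pm.
Nothing earlier works — the capacity limit rule out every hour before 2pm.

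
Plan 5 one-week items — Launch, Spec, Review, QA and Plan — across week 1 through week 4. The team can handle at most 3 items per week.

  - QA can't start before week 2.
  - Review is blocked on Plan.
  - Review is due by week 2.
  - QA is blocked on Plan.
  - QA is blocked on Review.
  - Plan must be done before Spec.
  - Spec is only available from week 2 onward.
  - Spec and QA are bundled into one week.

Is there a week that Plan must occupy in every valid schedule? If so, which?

week 1

Downstream work caps Plan at week 1.
So Plan is pinned to week 1.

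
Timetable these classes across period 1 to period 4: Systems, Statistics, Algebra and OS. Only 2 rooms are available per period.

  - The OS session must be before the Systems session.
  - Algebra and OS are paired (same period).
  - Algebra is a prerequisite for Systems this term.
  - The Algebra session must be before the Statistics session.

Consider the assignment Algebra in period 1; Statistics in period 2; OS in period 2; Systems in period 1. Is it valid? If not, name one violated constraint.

The OS session must be before the Systems session — violated.
Only 2 rooms are available per period — holds.
Algebra and OS are paired (same period) — violated.
Algebra is a prerequisite for Systems this term — violated.
The Algebra session must be before the Statistics session — holds.

Invalid. The OS session must be before the Systems session.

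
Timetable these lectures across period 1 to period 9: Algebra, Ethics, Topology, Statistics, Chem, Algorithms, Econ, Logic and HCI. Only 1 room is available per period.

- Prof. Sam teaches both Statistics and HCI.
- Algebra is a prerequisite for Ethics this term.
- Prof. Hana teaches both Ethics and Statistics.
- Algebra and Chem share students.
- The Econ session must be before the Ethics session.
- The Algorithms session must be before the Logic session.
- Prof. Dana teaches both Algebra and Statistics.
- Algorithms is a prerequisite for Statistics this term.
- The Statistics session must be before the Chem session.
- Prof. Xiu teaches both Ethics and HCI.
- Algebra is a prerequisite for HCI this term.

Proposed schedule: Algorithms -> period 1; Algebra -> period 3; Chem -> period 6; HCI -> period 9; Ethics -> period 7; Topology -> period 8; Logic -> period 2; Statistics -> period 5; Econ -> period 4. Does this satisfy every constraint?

Prof. Hana teaches both Ethics and Statistics — holds.
Prof. Dana teaches both Algebra and Statistics — holds.
The Algorithms session must be before the Logic session — holds.
Prof. Sam teaches both Statistics and HCI — holds.
Algebra is a prerequisite for Ethics this term — holds.
Algebra and Chem share students — holds.
Prof. Xiu teaches both Ethics and HCI — holds.
The Statistics session must be before the Chem session — holds.
The Econ session must be before the Ethics session — holds.
Algorithms is a prerequisite for Statistics this term — holds.
Algebra is a prerequisite for HCI this term — holds.
Only 1 room is available per period — holds.

Yes, all constraints hold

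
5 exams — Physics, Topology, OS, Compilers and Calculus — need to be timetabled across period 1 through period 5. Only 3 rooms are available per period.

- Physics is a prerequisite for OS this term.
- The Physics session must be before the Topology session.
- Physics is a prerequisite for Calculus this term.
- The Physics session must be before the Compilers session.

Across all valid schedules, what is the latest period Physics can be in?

Downstream work caps Physics at period 4.
Physics at period 3 is achievable: Compilers -> period 4, Calculus -> period 5, Topology -> period 4, OS -> period 4, Physics -> period 3.
Nothing later works — the capacity limit rule out every period after period 3.

period 3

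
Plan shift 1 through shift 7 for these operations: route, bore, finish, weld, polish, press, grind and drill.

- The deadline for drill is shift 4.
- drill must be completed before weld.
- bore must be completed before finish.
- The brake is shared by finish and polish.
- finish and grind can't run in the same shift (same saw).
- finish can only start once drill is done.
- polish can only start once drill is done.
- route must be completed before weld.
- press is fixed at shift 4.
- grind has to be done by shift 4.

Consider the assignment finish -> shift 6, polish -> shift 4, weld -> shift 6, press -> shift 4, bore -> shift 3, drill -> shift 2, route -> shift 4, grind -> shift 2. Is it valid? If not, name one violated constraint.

Valid

route must be completed before weld — holds.
bore must be completed before finish — holds.
polish can only start once drill is done — holds.
grind has to be done by shift 4 — holds.
The brake is shared by finish and polish — holds.
The deadline for drill is shift 4 — holds.
drill must be completed before weld — holds.
press is fixed at shift 4 — holds.
finish can only start once drill is done — holds.
finish and grind can't run in the same shift (same saw) — holds.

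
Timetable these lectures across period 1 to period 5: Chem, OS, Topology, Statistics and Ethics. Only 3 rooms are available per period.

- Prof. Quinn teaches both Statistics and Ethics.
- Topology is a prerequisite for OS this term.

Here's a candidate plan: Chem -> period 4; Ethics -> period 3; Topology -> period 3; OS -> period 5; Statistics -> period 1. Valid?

Yes

Only 3 rooms are available per period — holds.
Prof. Quinn teaches both Statistics and Ethics — holds.
Topology is a prerequisite for OS this term — holds.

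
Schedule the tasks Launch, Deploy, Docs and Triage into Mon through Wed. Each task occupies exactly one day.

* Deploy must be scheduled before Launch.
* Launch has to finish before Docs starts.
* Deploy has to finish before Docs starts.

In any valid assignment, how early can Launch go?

Tue

Precedence pushes Launch to at least Tue; downstream work caps Launch at Tue.
Launch at Tue is achievable: Docs in Wed, Launch in Tue, Triage in Mon, Deploy in Mon.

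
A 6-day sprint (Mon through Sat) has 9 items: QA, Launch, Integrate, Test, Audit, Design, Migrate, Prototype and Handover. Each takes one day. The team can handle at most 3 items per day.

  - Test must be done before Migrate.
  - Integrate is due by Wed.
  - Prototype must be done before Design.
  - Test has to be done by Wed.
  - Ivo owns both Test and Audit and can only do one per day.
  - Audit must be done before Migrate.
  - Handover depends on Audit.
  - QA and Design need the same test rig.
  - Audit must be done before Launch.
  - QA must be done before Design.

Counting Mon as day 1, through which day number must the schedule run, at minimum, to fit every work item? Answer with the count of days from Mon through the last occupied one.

3

The precedence chain requires at least 2 distinct days.
With at most 3 per day and 9 work items, at least 3 days are needed.
3 works (last occupied day: Wed): for example QA in Mon, Migrate in Wed, Design in Tue, Launch in Tue, Handover in Wed, Integrate in Wed, Test in Tue, Audit in Mon, Prototype in Mon.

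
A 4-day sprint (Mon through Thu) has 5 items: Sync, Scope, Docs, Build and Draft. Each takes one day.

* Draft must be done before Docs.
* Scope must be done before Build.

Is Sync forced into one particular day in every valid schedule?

Sync can be Mon (e.g. Build in Tue, Sync in Mon, Scope in Mon, Docs in Tue, Draft in Mon) or Tue (e.g. Build in Tue, Sync in Tue, Scope in Mon, Docs in Tue, Draft in Mon).

No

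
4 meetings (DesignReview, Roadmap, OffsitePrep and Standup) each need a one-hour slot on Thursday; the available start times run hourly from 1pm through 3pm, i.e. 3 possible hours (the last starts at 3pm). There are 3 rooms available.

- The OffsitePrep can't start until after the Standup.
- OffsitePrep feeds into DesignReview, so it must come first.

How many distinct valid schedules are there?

Enumerating: Roadmap in 1pm; Standup in 1pm; DesignReview in 3pm; OffsitePrep in 2pm | Standup in 1pm; DesignReview in 3pm; OffsitePrep in 2pm; Roadmap in 2pm | Standup=1pm; DesignReview=3pm; Roadmap=3pm; OffsitePrep=2pm.

3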